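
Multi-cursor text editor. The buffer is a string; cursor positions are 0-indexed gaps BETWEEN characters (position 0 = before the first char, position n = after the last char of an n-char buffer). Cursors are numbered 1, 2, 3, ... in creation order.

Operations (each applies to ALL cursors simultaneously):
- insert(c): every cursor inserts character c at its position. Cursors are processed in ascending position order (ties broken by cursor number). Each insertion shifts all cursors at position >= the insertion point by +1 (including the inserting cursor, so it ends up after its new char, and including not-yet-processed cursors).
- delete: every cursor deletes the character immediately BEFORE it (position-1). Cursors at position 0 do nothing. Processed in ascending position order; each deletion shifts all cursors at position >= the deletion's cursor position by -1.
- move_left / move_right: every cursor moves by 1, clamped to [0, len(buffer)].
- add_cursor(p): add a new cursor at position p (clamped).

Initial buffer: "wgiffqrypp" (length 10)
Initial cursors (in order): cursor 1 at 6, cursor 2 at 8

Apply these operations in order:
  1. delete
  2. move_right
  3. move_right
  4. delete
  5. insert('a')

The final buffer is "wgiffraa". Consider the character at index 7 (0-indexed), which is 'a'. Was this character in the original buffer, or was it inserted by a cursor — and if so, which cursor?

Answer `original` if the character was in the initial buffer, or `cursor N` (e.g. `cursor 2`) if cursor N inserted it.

Answer: cursor 2

Derivation:
After op 1 (delete): buffer="wgiffrpp" (len 8), cursors c1@5 c2@6, authorship ........
After op 2 (move_right): buffer="wgiffrpp" (len 8), cursors c1@6 c2@7, authorship ........
After op 3 (move_right): buffer="wgiffrpp" (len 8), cursors c1@7 c2@8, authorship ........
After op 4 (delete): buffer="wgiffr" (len 6), cursors c1@6 c2@6, authorship ......
After op 5 (insert('a')): buffer="wgiffraa" (len 8), cursors c1@8 c2@8, authorship ......12
Authorship (.=original, N=cursor N): . . . . . . 1 2
Index 7: author = 2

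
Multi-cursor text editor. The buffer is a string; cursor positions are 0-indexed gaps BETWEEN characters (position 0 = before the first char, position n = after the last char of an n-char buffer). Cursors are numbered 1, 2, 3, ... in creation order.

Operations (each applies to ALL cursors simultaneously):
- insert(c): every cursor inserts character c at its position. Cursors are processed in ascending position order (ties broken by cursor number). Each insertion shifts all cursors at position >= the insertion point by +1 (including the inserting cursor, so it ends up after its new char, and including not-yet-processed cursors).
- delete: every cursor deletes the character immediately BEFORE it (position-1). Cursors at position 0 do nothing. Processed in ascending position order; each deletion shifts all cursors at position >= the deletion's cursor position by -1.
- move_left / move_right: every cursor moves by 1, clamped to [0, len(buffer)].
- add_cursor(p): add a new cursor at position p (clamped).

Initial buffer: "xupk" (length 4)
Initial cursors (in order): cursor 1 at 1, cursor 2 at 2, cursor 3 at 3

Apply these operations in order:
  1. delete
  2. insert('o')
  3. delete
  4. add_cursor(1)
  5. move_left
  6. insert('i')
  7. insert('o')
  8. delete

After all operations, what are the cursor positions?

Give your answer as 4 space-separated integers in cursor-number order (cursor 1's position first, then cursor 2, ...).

After op 1 (delete): buffer="k" (len 1), cursors c1@0 c2@0 c3@0, authorship .
After op 2 (insert('o')): buffer="oook" (len 4), cursors c1@3 c2@3 c3@3, authorship 123.
After op 3 (delete): buffer="k" (len 1), cursors c1@0 c2@0 c3@0, authorship .
After op 4 (add_cursor(1)): buffer="k" (len 1), cursors c1@0 c2@0 c3@0 c4@1, authorship .
After op 5 (move_left): buffer="k" (len 1), cursors c1@0 c2@0 c3@0 c4@0, authorship .
After op 6 (insert('i')): buffer="iiiik" (len 5), cursors c1@4 c2@4 c3@4 c4@4, authorship 1234.
After op 7 (insert('o')): buffer="iiiiooook" (len 9), cursors c1@8 c2@8 c3@8 c4@8, authorship 12341234.
After op 8 (delete): buffer="iiiik" (len 5), cursors c1@4 c2@4 c3@4 c4@4, authorship 1234.

Answer: 4 4 4 4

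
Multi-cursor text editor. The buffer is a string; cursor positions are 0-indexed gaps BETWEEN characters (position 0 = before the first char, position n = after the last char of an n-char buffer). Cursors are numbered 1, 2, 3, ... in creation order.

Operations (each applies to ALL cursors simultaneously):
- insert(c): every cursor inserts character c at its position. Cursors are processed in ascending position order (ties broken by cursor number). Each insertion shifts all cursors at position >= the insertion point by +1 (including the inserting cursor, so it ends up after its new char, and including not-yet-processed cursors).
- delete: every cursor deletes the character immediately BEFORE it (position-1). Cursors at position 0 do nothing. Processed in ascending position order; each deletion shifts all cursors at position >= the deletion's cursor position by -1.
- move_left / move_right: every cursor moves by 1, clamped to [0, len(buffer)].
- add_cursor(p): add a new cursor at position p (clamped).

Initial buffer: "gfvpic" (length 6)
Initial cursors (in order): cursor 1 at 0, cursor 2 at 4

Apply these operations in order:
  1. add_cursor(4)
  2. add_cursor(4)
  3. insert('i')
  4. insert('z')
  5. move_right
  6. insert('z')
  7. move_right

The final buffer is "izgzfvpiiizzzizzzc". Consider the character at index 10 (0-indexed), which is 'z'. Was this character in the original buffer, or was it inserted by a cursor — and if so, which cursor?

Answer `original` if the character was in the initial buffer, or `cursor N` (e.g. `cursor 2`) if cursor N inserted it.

After op 1 (add_cursor(4)): buffer="gfvpic" (len 6), cursors c1@0 c2@4 c3@4, authorship ......
After op 2 (add_cursor(4)): buffer="gfvpic" (len 6), cursors c1@0 c2@4 c3@4 c4@4, authorship ......
After op 3 (insert('i')): buffer="igfvpiiiic" (len 10), cursors c1@1 c2@8 c3@8 c4@8, authorship 1....234..
After op 4 (insert('z')): buffer="izgfvpiiizzzic" (len 14), cursors c1@2 c2@12 c3@12 c4@12, authorship 11....234234..
After op 5 (move_right): buffer="izgfvpiiizzzic" (len 14), cursors c1@3 c2@13 c3@13 c4@13, authorship 11....234234..
After op 6 (insert('z')): buffer="izgzfvpiiizzzizzzc" (len 18), cursors c1@4 c2@17 c3@17 c4@17, authorship 11.1...234234.234.
After op 7 (move_right): buffer="izgzfvpiiizzzizzzc" (len 18), cursors c1@5 c2@18 c3@18 c4@18, authorship 11.1...234234.234.
Authorship (.=original, N=cursor N): 1 1 . 1 . . . 2 3 4 2 3 4 . 2 3 4 .
Index 10: author = 2

Answer: cursor 2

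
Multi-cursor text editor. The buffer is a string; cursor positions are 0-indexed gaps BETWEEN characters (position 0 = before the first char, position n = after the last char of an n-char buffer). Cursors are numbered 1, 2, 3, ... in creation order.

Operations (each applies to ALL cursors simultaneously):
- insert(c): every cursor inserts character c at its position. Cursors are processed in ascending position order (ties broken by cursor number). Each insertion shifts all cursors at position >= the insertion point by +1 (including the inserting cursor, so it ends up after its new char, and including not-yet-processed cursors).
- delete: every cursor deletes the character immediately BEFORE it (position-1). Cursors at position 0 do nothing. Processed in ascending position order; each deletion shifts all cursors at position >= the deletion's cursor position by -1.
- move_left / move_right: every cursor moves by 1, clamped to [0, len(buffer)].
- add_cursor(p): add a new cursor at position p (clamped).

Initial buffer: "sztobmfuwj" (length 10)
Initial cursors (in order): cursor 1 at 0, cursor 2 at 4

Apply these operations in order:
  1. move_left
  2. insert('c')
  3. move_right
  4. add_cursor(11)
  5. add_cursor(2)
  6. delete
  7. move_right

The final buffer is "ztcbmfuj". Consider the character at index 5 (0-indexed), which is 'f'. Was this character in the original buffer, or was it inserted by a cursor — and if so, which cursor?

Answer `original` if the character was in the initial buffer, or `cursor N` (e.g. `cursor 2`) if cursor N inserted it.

Answer: original

Derivation:
After op 1 (move_left): buffer="sztobmfuwj" (len 10), cursors c1@0 c2@3, authorship ..........
After op 2 (insert('c')): buffer="csztcobmfuwj" (len 12), cursors c1@1 c2@5, authorship 1...2.......
After op 3 (move_right): buffer="csztcobmfuwj" (len 12), cursors c1@2 c2@6, authorship 1...2.......
After op 4 (add_cursor(11)): buffer="csztcobmfuwj" (len 12), cursors c1@2 c2@6 c3@11, authorship 1...2.......
After op 5 (add_cursor(2)): buffer="csztcobmfuwj" (len 12), cursors c1@2 c4@2 c2@6 c3@11, authorship 1...2.......
After op 6 (delete): buffer="ztcbmfuj" (len 8), cursors c1@0 c4@0 c2@3 c3@7, authorship ..2.....
After op 7 (move_right): buffer="ztcbmfuj" (len 8), cursors c1@1 c4@1 c2@4 c3@8, authorship ..2.....
Authorship (.=original, N=cursor N): . . 2 . . . . .
Index 5: author = original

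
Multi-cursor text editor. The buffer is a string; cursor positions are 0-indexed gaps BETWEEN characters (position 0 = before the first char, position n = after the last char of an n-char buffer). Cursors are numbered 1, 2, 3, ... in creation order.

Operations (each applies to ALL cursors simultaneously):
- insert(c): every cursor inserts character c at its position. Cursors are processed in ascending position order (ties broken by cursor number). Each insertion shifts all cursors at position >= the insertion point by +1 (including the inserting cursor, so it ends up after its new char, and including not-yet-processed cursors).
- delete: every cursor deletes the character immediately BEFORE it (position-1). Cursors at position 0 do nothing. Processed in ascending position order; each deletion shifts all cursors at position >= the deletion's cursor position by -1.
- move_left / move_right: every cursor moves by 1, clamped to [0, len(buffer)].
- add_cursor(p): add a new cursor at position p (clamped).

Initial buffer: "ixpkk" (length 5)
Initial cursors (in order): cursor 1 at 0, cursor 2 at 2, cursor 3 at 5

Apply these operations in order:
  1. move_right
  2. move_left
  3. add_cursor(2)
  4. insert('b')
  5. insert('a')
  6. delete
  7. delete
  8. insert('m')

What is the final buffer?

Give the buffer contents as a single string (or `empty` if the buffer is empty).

After op 1 (move_right): buffer="ixpkk" (len 5), cursors c1@1 c2@3 c3@5, authorship .....
After op 2 (move_left): buffer="ixpkk" (len 5), cursors c1@0 c2@2 c3@4, authorship .....
After op 3 (add_cursor(2)): buffer="ixpkk" (len 5), cursors c1@0 c2@2 c4@2 c3@4, authorship .....
After op 4 (insert('b')): buffer="bixbbpkbk" (len 9), cursors c1@1 c2@5 c4@5 c3@8, authorship 1..24..3.
After op 5 (insert('a')): buffer="baixbbaapkbak" (len 13), cursors c1@2 c2@8 c4@8 c3@12, authorship 11..2424..33.
After op 6 (delete): buffer="bixbbpkbk" (len 9), cursors c1@1 c2@5 c4@5 c3@8, authorship 1..24..3.
After op 7 (delete): buffer="ixpkk" (len 5), cursors c1@0 c2@2 c4@2 c3@4, authorship .....
After op 8 (insert('m')): buffer="mixmmpkmk" (len 9), cursors c1@1 c2@5 c4@5 c3@8, authorship 1..24..3.

Answer: mixmmpkmk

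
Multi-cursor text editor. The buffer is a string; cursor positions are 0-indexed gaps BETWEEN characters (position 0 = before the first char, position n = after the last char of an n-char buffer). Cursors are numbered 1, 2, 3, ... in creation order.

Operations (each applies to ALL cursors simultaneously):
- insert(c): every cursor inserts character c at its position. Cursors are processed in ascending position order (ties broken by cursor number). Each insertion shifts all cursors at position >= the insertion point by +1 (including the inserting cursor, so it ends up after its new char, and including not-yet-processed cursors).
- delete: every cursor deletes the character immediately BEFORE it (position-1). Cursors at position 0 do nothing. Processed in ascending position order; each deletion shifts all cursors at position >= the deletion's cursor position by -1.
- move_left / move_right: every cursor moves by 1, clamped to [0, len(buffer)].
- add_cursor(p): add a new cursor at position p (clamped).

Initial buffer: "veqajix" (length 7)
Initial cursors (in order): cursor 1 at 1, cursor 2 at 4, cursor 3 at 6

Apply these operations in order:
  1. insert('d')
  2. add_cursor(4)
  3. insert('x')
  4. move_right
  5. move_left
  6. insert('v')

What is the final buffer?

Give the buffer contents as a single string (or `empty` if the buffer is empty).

Answer: vdxveqxvadxvjidxvx

Derivation:
After op 1 (insert('d')): buffer="vdeqadjidx" (len 10), cursors c1@2 c2@6 c3@9, authorship .1...2..3.
After op 2 (add_cursor(4)): buffer="vdeqadjidx" (len 10), cursors c1@2 c4@4 c2@6 c3@9, authorship .1...2..3.
After op 3 (insert('x')): buffer="vdxeqxadxjidxx" (len 14), cursors c1@3 c4@6 c2@9 c3@13, authorship .11..4.22..33.
After op 4 (move_right): buffer="vdxeqxadxjidxx" (len 14), cursors c1@4 c4@7 c2@10 c3@14, authorship .11..4.22..33.
After op 5 (move_left): buffer="vdxeqxadxjidxx" (len 14), cursors c1@3 c4@6 c2@9 c3@13, authorship .11..4.22..33.
After op 6 (insert('v')): buffer="vdxveqxvadxvjidxvx" (len 18), cursors c1@4 c4@8 c2@12 c3@17, authorship .111..44.222..333.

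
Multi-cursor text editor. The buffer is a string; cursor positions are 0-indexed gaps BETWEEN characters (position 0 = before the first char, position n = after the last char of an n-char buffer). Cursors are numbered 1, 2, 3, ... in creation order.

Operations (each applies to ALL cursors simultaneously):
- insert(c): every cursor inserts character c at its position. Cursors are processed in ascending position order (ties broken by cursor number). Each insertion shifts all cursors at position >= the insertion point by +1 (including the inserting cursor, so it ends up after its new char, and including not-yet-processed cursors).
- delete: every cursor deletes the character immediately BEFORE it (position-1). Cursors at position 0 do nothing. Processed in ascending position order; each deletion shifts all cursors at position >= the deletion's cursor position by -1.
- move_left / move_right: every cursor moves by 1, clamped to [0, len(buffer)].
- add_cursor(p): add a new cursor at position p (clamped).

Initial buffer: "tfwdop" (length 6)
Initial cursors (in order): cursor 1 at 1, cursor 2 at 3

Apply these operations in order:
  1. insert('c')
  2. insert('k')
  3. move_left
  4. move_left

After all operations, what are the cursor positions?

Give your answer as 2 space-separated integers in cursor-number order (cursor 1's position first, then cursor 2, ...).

Answer: 1 5

Derivation:
After op 1 (insert('c')): buffer="tcfwcdop" (len 8), cursors c1@2 c2@5, authorship .1..2...
After op 2 (insert('k')): buffer="tckfwckdop" (len 10), cursors c1@3 c2@7, authorship .11..22...
After op 3 (move_left): buffer="tckfwckdop" (len 10), cursors c1@2 c2@6, authorship .11..22...
After op 4 (move_left): buffer="tckfwckdop" (len 10), cursors c1@1 c2@5, authorship .11..22...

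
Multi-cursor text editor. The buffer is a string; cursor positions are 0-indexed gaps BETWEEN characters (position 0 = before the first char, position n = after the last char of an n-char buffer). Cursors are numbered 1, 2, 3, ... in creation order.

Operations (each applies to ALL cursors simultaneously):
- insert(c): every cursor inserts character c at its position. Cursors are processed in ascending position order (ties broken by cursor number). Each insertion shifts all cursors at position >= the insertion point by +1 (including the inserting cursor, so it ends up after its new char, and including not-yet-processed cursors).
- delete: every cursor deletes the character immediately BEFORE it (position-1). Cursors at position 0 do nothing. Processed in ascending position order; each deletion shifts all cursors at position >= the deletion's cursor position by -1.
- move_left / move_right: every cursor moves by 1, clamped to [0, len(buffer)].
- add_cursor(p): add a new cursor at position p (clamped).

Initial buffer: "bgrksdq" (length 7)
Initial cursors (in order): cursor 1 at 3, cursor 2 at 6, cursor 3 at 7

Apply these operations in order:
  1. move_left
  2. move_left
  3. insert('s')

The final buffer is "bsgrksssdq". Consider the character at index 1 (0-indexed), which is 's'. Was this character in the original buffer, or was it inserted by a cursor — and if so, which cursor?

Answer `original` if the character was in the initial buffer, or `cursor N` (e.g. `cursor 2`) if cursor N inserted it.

After op 1 (move_left): buffer="bgrksdq" (len 7), cursors c1@2 c2@5 c3@6, authorship .......
After op 2 (move_left): buffer="bgrksdq" (len 7), cursors c1@1 c2@4 c3@5, authorship .......
After op 3 (insert('s')): buffer="bsgrksssdq" (len 10), cursors c1@2 c2@6 c3@8, authorship .1...2.3..
Authorship (.=original, N=cursor N): . 1 . . . 2 . 3 . .
Index 1: author = 1

Answer: cursor 1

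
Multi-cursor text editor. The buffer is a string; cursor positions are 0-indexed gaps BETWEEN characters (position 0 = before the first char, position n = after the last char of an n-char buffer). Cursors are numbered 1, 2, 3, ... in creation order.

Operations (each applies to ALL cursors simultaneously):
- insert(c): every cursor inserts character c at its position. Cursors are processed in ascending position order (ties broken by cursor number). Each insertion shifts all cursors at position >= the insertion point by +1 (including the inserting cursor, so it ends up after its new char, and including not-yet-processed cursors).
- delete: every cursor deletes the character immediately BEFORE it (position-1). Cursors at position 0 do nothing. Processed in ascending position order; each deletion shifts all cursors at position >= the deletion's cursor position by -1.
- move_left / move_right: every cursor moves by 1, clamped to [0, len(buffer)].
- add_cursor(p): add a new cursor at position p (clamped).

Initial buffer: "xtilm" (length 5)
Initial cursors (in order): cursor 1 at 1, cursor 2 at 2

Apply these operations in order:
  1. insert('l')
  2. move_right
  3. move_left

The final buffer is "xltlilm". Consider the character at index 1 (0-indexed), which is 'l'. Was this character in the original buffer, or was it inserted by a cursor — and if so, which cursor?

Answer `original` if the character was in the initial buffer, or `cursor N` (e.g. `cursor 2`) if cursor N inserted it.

After op 1 (insert('l')): buffer="xltlilm" (len 7), cursors c1@2 c2@4, authorship .1.2...
After op 2 (move_right): buffer="xltlilm" (len 7), cursors c1@3 c2@5, authorship .1.2...
After op 3 (move_left): buffer="xltlilm" (len 7), cursors c1@2 c2@4, authorship .1.2...
Authorship (.=original, N=cursor N): . 1 . 2 . . .
Index 1: author = 1

Answer: cursor 1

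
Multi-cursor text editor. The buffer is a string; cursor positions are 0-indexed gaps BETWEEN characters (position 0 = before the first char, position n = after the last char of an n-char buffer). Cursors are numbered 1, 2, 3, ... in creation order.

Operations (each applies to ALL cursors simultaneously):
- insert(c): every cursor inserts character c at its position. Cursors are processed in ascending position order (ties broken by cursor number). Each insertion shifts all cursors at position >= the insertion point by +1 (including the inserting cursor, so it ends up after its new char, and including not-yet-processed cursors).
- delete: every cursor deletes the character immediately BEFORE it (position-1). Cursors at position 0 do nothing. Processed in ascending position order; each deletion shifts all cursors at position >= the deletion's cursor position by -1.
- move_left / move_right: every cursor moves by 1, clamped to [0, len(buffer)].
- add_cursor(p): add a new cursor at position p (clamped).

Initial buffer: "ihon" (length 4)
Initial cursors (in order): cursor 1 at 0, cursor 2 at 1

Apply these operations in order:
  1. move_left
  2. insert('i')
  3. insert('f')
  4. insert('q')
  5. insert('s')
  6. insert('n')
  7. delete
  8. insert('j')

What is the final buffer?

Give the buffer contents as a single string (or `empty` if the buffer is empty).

Answer: iiffqqssjjihon

Derivation:
After op 1 (move_left): buffer="ihon" (len 4), cursors c1@0 c2@0, authorship ....
After op 2 (insert('i')): buffer="iiihon" (len 6), cursors c1@2 c2@2, authorship 12....
After op 3 (insert('f')): buffer="iiffihon" (len 8), cursors c1@4 c2@4, authorship 1212....
After op 4 (insert('q')): buffer="iiffqqihon" (len 10), cursors c1@6 c2@6, authorship 121212....
After op 5 (insert('s')): buffer="iiffqqssihon" (len 12), cursors c1@8 c2@8, authorship 12121212....
After op 6 (insert('n')): buffer="iiffqqssnnihon" (len 14), cursors c1@10 c2@10, authorship 1212121212....
After op 7 (delete): buffer="iiffqqssihon" (len 12), cursors c1@8 c2@8, authorship 12121212....
After op 8 (insert('j')): buffer="iiffqqssjjihon" (len 14), cursors c1@10 c2@10, authorship 1212121212....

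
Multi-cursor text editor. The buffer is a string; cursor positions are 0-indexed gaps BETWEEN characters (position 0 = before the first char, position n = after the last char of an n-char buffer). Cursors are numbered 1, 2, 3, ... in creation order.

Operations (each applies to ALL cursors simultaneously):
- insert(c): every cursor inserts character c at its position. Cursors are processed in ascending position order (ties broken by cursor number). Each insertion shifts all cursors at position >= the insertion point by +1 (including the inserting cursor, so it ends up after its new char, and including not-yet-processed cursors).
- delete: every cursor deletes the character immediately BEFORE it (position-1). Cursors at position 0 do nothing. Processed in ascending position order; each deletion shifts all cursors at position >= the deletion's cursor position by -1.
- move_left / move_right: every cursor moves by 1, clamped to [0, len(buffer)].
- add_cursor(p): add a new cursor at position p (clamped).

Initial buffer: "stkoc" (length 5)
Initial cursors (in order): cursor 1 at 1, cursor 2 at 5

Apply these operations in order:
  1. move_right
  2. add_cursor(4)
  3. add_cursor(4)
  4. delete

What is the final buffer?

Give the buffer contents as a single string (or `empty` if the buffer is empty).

After op 1 (move_right): buffer="stkoc" (len 5), cursors c1@2 c2@5, authorship .....
After op 2 (add_cursor(4)): buffer="stkoc" (len 5), cursors c1@2 c3@4 c2@5, authorship .....
After op 3 (add_cursor(4)): buffer="stkoc" (len 5), cursors c1@2 c3@4 c4@4 c2@5, authorship .....
After op 4 (delete): buffer="s" (len 1), cursors c1@1 c2@1 c3@1 c4@1, authorship .

Answer: s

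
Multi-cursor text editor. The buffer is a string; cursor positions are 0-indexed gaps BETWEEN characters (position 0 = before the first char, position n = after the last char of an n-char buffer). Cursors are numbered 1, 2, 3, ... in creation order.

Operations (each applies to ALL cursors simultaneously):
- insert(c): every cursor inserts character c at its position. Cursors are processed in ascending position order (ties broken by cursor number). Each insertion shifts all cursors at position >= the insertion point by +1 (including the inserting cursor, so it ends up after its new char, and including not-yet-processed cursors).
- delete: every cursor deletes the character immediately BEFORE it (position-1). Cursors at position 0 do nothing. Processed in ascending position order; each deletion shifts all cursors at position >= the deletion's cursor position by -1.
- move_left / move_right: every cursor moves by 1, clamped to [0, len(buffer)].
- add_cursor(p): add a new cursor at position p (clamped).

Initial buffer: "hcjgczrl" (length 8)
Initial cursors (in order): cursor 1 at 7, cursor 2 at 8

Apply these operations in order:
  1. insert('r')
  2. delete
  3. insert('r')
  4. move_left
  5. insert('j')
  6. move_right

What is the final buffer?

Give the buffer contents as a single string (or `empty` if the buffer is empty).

After op 1 (insert('r')): buffer="hcjgczrrlr" (len 10), cursors c1@8 c2@10, authorship .......1.2
After op 2 (delete): buffer="hcjgczrl" (len 8), cursors c1@7 c2@8, authorship ........
After op 3 (insert('r')): buffer="hcjgczrrlr" (len 10), cursors c1@8 c2@10, authorship .......1.2
After op 4 (move_left): buffer="hcjgczrrlr" (len 10), cursors c1@7 c2@9, authorship .......1.2
After op 5 (insert('j')): buffer="hcjgczrjrljr" (len 12), cursors c1@8 c2@11, authorship .......11.22
After op 6 (move_right): buffer="hcjgczrjrljr" (len 12), cursors c1@9 c2@12, authorship .......11.22

Answer: hcjgczrjrljr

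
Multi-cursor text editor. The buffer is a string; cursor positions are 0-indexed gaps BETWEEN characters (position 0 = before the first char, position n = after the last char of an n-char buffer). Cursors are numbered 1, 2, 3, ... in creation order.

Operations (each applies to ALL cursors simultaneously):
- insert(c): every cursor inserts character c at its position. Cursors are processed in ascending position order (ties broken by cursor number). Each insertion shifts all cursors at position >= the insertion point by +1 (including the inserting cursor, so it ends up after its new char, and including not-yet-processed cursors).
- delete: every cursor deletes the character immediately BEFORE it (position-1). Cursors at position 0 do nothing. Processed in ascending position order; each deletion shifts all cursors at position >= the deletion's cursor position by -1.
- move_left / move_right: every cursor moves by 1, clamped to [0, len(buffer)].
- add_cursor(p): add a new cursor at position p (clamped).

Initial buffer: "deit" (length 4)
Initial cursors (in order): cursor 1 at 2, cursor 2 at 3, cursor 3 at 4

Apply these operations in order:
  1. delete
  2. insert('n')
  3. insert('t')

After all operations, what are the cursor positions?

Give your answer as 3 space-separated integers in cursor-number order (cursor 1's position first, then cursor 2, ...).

After op 1 (delete): buffer="d" (len 1), cursors c1@1 c2@1 c3@1, authorship .
After op 2 (insert('n')): buffer="dnnn" (len 4), cursors c1@4 c2@4 c3@4, authorship .123
After op 3 (insert('t')): buffer="dnnnttt" (len 7), cursors c1@7 c2@7 c3@7, authorship .123123

Answer: 7 7 7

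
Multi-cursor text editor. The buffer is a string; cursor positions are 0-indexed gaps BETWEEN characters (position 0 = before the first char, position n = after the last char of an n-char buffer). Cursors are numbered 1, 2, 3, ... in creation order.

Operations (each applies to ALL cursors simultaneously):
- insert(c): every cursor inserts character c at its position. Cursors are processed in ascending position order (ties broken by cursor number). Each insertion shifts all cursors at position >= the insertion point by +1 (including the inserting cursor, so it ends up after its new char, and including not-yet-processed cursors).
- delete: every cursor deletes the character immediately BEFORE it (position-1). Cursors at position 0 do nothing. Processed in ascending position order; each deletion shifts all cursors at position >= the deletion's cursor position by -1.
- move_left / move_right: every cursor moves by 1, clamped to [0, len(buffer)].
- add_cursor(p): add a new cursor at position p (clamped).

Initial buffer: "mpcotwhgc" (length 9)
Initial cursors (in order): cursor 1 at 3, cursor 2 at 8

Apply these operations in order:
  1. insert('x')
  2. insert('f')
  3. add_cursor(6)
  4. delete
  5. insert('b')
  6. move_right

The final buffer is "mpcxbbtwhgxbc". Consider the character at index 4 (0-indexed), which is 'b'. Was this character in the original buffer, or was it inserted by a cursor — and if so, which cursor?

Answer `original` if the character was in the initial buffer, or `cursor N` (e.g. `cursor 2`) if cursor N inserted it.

Answer: cursor 1

Derivation:
After op 1 (insert('x')): buffer="mpcxotwhgxc" (len 11), cursors c1@4 c2@10, authorship ...1.....2.
After op 2 (insert('f')): buffer="mpcxfotwhgxfc" (len 13), cursors c1@5 c2@12, authorship ...11.....22.
After op 3 (add_cursor(6)): buffer="mpcxfotwhgxfc" (len 13), cursors c1@5 c3@6 c2@12, authorship ...11.....22.
After op 4 (delete): buffer="mpcxtwhgxc" (len 10), cursors c1@4 c3@4 c2@9, authorship ...1....2.
After op 5 (insert('b')): buffer="mpcxbbtwhgxbc" (len 13), cursors c1@6 c3@6 c2@12, authorship ...113....22.
After op 6 (move_right): buffer="mpcxbbtwhgxbc" (len 13), cursors c1@7 c3@7 c2@13, authorship ...113....22.
Authorship (.=original, N=cursor N): . . . 1 1 3 . . . . 2 2 .
Index 4: author = 1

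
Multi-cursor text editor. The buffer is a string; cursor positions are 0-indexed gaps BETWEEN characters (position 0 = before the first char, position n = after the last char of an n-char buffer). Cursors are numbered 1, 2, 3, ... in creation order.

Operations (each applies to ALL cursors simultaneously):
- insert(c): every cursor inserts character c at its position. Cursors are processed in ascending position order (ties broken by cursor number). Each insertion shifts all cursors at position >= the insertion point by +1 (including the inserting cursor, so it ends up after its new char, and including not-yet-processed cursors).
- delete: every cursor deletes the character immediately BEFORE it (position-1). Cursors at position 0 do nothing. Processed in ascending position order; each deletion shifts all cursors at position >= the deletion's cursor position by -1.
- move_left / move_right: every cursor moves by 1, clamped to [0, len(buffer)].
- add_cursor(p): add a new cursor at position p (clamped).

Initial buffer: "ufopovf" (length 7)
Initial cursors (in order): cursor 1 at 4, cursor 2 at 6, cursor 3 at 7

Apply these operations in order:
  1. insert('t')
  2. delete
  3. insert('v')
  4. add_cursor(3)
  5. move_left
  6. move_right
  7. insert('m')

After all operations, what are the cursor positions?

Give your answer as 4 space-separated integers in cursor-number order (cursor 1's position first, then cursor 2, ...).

Answer: 7 11 14 4

Derivation:
After op 1 (insert('t')): buffer="ufoptovtft" (len 10), cursors c1@5 c2@8 c3@10, authorship ....1..2.3
After op 2 (delete): buffer="ufopovf" (len 7), cursors c1@4 c2@6 c3@7, authorship .......
After op 3 (insert('v')): buffer="ufopvovvfv" (len 10), cursors c1@5 c2@8 c3@10, authorship ....1..2.3
After op 4 (add_cursor(3)): buffer="ufopvovvfv" (len 10), cursors c4@3 c1@5 c2@8 c3@10, authorship ....1..2.3
After op 5 (move_left): buffer="ufopvovvfv" (len 10), cursors c4@2 c1@4 c2@7 c3@9, authorship ....1..2.3
After op 6 (move_right): buffer="ufopvovvfv" (len 10), cursors c4@3 c1@5 c2@8 c3@10, authorship ....1..2.3
After op 7 (insert('m')): buffer="ufompvmovvmfvm" (len 14), cursors c4@4 c1@7 c2@11 c3@14, authorship ...4.11..22.33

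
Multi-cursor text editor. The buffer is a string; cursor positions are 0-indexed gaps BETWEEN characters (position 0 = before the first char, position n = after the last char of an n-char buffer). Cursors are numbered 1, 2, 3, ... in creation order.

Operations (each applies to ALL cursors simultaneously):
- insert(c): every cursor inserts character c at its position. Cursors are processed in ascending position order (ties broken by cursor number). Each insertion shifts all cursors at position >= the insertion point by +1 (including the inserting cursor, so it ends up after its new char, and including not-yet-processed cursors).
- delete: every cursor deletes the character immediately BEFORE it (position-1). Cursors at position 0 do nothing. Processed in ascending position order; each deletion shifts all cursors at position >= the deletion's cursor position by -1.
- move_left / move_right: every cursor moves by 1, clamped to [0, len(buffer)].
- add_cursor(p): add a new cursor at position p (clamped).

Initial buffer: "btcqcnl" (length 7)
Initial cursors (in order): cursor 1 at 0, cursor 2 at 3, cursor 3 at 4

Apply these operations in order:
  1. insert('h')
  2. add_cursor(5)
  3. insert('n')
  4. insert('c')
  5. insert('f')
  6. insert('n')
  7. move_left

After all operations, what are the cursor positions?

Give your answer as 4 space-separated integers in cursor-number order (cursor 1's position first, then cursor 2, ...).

Answer: 4 16 22 16

Derivation:
After op 1 (insert('h')): buffer="hbtchqhcnl" (len 10), cursors c1@1 c2@5 c3@7, authorship 1...2.3...
After op 2 (add_cursor(5)): buffer="hbtchqhcnl" (len 10), cursors c1@1 c2@5 c4@5 c3@7, authorship 1...2.3...
After op 3 (insert('n')): buffer="hnbtchnnqhncnl" (len 14), cursors c1@2 c2@8 c4@8 c3@11, authorship 11...224.33...
After op 4 (insert('c')): buffer="hncbtchnnccqhnccnl" (len 18), cursors c1@3 c2@11 c4@11 c3@15, authorship 111...22424.333...
After op 5 (insert('f')): buffer="hncfbtchnnccffqhncfcnl" (len 22), cursors c1@4 c2@14 c4@14 c3@19, authorship 1111...2242424.3333...
After op 6 (insert('n')): buffer="hncfnbtchnnccffnnqhncfncnl" (len 26), cursors c1@5 c2@17 c4@17 c3@23, authorship 11111...224242424.33333...
After op 7 (move_left): buffer="hncfnbtchnnccffnnqhncfncnl" (len 26), cursors c1@4 c2@16 c4@16 c3@22, authorship 11111...224242424.33333...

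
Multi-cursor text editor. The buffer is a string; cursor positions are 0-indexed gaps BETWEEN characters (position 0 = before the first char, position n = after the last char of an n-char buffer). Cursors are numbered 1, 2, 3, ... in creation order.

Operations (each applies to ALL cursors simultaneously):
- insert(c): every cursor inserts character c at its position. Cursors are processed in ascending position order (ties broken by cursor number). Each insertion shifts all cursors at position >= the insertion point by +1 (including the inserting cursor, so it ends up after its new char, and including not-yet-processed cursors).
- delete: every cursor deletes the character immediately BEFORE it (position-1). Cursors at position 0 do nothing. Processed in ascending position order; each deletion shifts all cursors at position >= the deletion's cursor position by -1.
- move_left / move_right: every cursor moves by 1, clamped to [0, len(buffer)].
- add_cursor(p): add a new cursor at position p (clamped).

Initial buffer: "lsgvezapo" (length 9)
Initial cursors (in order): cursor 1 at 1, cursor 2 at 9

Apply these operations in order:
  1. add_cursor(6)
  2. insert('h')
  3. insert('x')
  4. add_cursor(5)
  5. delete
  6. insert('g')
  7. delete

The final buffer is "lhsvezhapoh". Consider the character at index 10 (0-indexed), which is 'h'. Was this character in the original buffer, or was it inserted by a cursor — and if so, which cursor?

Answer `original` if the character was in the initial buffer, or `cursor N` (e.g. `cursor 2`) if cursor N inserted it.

After op 1 (add_cursor(6)): buffer="lsgvezapo" (len 9), cursors c1@1 c3@6 c2@9, authorship .........
After op 2 (insert('h')): buffer="lhsgvezhapoh" (len 12), cursors c1@2 c3@8 c2@12, authorship .1.....3...2
After op 3 (insert('x')): buffer="lhxsgvezhxapohx" (len 15), cursors c1@3 c3@10 c2@15, authorship .11.....33...22
After op 4 (add_cursor(5)): buffer="lhxsgvezhxapohx" (len 15), cursors c1@3 c4@5 c3@10 c2@15, authorship .11.....33...22
After op 5 (delete): buffer="lhsvezhapoh" (len 11), cursors c1@2 c4@3 c3@7 c2@11, authorship .1....3...2
After op 6 (insert('g')): buffer="lhgsgvezhgapohg" (len 15), cursors c1@3 c4@5 c3@10 c2@15, authorship .11.4...33...22
After op 7 (delete): buffer="lhsvezhapoh" (len 11), cursors c1@2 c4@3 c3@7 c2@11, authorship .1....3...2
Authorship (.=original, N=cursor N): . 1 . . . . 3 . . . 2
Index 10: author = 2

Answer: cursor 2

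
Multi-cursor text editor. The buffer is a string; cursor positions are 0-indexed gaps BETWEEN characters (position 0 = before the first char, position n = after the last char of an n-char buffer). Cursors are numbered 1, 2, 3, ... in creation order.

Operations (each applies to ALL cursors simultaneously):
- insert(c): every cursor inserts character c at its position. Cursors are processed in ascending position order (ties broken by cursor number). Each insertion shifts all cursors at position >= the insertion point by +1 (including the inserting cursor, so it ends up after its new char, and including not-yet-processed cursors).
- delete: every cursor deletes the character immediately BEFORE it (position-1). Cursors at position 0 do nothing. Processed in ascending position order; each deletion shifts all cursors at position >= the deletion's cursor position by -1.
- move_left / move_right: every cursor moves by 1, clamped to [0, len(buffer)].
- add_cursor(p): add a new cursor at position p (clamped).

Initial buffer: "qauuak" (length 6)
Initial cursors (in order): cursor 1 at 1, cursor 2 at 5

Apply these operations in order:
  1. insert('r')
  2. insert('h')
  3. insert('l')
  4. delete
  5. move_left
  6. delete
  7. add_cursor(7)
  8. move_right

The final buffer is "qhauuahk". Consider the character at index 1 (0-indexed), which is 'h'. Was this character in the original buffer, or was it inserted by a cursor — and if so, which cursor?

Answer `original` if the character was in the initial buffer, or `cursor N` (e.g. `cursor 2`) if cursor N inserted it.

Answer: cursor 1

Derivation:
After op 1 (insert('r')): buffer="qrauuark" (len 8), cursors c1@2 c2@7, authorship .1....2.
After op 2 (insert('h')): buffer="qrhauuarhk" (len 10), cursors c1@3 c2@9, authorship .11....22.
After op 3 (insert('l')): buffer="qrhlauuarhlk" (len 12), cursors c1@4 c2@11, authorship .111....222.
After op 4 (delete): buffer="qrhauuarhk" (len 10), cursors c1@3 c2@9, authorship .11....22.
After op 5 (move_left): buffer="qrhauuarhk" (len 10), cursors c1@2 c2@8, authorship .11....22.
After op 6 (delete): buffer="qhauuahk" (len 8), cursors c1@1 c2@6, authorship .1....2.
After op 7 (add_cursor(7)): buffer="qhauuahk" (len 8), cursors c1@1 c2@6 c3@7, authorship .1....2.
After op 8 (move_right): buffer="qhauuahk" (len 8), cursors c1@2 c2@7 c3@8, authorship .1....2.
Authorship (.=original, N=cursor N): . 1 . . . . 2 .
Index 1: author = 1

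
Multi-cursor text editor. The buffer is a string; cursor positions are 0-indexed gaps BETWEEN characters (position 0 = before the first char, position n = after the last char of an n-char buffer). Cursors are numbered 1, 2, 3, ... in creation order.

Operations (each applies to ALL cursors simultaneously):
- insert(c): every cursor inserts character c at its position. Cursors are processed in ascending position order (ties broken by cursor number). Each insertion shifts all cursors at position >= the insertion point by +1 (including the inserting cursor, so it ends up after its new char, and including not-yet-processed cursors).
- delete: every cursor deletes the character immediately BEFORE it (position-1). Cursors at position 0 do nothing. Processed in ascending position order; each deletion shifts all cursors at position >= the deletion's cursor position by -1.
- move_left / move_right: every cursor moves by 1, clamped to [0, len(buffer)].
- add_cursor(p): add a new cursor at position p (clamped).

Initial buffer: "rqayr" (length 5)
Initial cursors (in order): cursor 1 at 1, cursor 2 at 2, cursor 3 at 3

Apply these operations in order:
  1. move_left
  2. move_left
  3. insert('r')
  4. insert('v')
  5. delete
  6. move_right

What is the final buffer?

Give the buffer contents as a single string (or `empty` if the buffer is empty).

After op 1 (move_left): buffer="rqayr" (len 5), cursors c1@0 c2@1 c3@2, authorship .....
After op 2 (move_left): buffer="rqayr" (len 5), cursors c1@0 c2@0 c3@1, authorship .....
After op 3 (insert('r')): buffer="rrrrqayr" (len 8), cursors c1@2 c2@2 c3@4, authorship 12.3....
After op 4 (insert('v')): buffer="rrvvrrvqayr" (len 11), cursors c1@4 c2@4 c3@7, authorship 1212.33....
After op 5 (delete): buffer="rrrrqayr" (len 8), cursors c1@2 c2@2 c3@4, authorship 12.3....
After op 6 (move_right): buffer="rrrrqayr" (len 8), cursors c1@3 c2@3 c3@5, authorship 12.3....

Answer: rrrrqayr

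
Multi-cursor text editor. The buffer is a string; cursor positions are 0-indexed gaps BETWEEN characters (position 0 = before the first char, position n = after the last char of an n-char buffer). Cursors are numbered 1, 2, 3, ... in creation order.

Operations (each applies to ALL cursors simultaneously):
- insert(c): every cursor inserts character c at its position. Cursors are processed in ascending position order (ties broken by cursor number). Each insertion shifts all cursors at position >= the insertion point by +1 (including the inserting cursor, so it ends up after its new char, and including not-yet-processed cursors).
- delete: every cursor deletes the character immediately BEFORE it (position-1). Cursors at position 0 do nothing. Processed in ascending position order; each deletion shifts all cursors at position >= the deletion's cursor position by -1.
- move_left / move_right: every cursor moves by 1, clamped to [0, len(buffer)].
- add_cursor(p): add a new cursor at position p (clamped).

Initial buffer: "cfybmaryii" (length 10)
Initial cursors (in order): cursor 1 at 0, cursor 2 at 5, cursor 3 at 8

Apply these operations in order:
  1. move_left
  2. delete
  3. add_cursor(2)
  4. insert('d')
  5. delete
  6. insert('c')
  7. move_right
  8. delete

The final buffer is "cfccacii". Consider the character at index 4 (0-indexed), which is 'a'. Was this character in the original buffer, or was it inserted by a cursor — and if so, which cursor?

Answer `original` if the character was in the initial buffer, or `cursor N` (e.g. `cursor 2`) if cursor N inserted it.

After op 1 (move_left): buffer="cfybmaryii" (len 10), cursors c1@0 c2@4 c3@7, authorship ..........
After op 2 (delete): buffer="cfymayii" (len 8), cursors c1@0 c2@3 c3@5, authorship ........
After op 3 (add_cursor(2)): buffer="cfymayii" (len 8), cursors c1@0 c4@2 c2@3 c3@5, authorship ........
After op 4 (insert('d')): buffer="dcfdydmadyii" (len 12), cursors c1@1 c4@4 c2@6 c3@9, authorship 1..4.2..3...
After op 5 (delete): buffer="cfymayii" (len 8), cursors c1@0 c4@2 c2@3 c3@5, authorship ........
After op 6 (insert('c')): buffer="ccfcycmacyii" (len 12), cursors c1@1 c4@4 c2@6 c3@9, authorship 1..4.2..3...
After op 7 (move_right): buffer="ccfcycmacyii" (len 12), cursors c1@2 c4@5 c2@7 c3@10, authorship 1..4.2..3...
After op 8 (delete): buffer="cfccacii" (len 8), cursors c1@1 c4@3 c2@4 c3@6, authorship 1.42.3..
Authorship (.=original, N=cursor N): 1 . 4 2 . 3 . .
Index 4: author = original

Answer: original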